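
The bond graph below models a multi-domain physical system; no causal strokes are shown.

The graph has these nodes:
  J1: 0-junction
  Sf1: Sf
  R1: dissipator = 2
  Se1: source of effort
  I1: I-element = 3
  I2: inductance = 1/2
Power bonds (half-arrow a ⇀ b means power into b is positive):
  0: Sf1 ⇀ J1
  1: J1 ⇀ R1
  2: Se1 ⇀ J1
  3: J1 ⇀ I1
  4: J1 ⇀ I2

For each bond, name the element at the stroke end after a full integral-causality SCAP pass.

bond 0 stroke→Sf1
bond 1 stroke→R1
bond 2 stroke→J1
bond 3 stroke→I1
bond 4 stroke→I2

β0 |Sf1  (Sf1: flow source, stroke at near end)
β2 |J1  (source Se1 imposes e)
β1 |R1  (common-e at J1 fixed by 2)
β3 |I1  (J1 effort already set via bond 2)
β4 |I2  (J1 effort already set via bond 2)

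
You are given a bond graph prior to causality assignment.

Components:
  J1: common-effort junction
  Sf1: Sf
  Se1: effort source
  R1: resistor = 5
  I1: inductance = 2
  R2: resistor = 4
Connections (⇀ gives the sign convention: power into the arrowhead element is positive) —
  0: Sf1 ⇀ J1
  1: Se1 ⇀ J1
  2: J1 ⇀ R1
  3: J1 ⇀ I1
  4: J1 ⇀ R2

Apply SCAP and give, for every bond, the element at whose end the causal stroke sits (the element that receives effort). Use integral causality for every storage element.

b0 |Sf1  (Sf1: flow source, stroke at near end)
b1 |J1  (source Se1 imposes e)
b2 |R1  (0-jn J1 has e-setter on 1)
b3 |I1  (J1: bond 1 brought effort, rest push out)
b4 |R2  (J1 effort already set via bond 1)

#0 stroke→Sf1
#1 stroke→J1
#2 stroke→R1
#3 stroke→I1
#4 stroke→R2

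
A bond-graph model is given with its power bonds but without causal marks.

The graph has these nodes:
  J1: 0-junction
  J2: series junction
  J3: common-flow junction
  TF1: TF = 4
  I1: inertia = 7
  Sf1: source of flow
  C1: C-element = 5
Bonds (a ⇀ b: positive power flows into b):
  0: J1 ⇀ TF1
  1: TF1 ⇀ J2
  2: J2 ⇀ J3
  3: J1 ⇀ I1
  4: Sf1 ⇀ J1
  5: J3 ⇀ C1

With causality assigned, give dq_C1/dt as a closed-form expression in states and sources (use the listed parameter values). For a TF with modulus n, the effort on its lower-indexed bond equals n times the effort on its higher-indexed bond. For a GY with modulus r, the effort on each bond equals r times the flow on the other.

bond 4 stroke at Sf1  (Sf1 (Sf) sets flow on bond)
bond 3 stroke at I1  (I1: I, integral causality)
bond 0 stroke at J1  (only one effort-in slot at J1)
bond 1 stroke at TF1  (TF1: transformer flips bond 0)
bond 2 stroke at J2  (J2 flow already set via bond 1)
bond 5 stroke at J3  (common-f at J3 fixed by 2)

dq_C1/dt = 4*F_Sf1 - 4*p_I1/7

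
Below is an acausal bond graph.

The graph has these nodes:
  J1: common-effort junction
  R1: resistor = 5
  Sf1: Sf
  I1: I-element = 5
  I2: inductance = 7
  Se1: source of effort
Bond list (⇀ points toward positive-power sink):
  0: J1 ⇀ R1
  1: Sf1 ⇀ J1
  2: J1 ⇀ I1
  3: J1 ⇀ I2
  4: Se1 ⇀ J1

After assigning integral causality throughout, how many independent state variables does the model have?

2  (I1, I2 all integral)

#1 stroke→Sf1  (source Sf1 imposes f)
#4 stroke→J1  (Se1 (Se) sets effort on bond)
#0 stroke→R1  (0-jn J1 has e-setter on 4)
#2 stroke→I1  (common-e at J1 fixed by 4)
#3 stroke→I2  (common-e at J1 fixed by 4)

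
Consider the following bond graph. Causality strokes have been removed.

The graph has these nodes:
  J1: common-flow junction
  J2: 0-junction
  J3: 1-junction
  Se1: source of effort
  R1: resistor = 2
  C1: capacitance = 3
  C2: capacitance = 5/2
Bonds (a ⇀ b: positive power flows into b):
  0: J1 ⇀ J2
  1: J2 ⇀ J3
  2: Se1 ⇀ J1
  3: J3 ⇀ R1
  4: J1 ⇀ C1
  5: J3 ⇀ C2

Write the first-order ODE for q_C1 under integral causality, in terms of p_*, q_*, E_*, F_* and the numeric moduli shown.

dq_C1/dt = E_Se1/2 - q_C1/6 - q_C2/5

b2 stroke at J1  (Se1: effort source, stroke at far end)
b4 stroke at J1  (C1 integral (e out))
b0 stroke at J2  (only one flow-in slot at J1)
b1 stroke at J3  (common-e at J2 fixed by 0)
b5 stroke at J3  (C2 outputs effort q/C2)
b3 stroke at R1  (only one flow-in slot at J3)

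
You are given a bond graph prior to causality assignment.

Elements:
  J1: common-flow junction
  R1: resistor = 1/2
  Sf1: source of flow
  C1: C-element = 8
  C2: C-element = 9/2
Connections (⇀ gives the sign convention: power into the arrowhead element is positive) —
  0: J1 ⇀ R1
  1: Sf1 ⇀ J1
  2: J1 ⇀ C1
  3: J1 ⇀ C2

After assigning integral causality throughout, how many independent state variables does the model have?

β1 stroke→Sf1  (source Sf1 imposes f)
β0 stroke→J1  (1-jn J1 has f-setter on 1)
β2 stroke→J1  (J1: bond 1 brought flow, rest push out)
β3 stroke→J1  (common-f at J1 fixed by 1)

2  (C1, C2 all integral)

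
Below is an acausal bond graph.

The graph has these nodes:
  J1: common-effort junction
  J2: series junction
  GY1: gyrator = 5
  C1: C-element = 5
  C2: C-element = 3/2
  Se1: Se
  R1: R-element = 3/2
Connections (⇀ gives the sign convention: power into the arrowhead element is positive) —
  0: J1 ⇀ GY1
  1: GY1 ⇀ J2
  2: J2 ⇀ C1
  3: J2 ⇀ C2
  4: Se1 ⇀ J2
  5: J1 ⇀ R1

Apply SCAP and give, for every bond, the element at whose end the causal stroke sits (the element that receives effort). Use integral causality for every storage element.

#4 →J2  (source Se1 imposes e)
#2 →J2  (C1: C, integral causality)
#3 →J2  (prefer integral on C2)
#1 →GY1  (J2: last free bond brings flow in)
#0 →GY1  (GY1: gyrator matches bond 1)
#5 →J1  (closing 0-jn rule on J1)

bond 0 stroke→GY1
bond 1 stroke→GY1
bond 2 stroke→J2
bond 3 stroke→J2
bond 4 stroke→J2
bond 5 stroke→J1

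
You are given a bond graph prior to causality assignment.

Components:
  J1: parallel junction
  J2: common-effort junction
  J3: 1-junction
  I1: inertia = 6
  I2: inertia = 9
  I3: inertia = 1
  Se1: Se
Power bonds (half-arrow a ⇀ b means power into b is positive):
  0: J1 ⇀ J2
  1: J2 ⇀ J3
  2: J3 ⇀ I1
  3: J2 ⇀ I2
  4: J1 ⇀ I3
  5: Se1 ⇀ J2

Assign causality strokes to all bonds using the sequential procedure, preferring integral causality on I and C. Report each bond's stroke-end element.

#5 stroke→J2  (Se1: effort source, stroke at far end)
#0 stroke→J1  (J2: bond 5 brought effort, rest push out)
#1 stroke→J3  (0-jn J2 has e-setter on 5)
#3 stroke→I2  (J2: bond 5 brought effort, rest push out)
#2 stroke→I1  (closing 1-jn rule on J3)
#4 stroke→I3  (common-e at J1 fixed by 0)

bond 0 stroke at J1
bond 1 stroke at J3
bond 2 stroke at I1
bond 3 stroke at I2
bond 4 stroke at I3
bond 5 stroke at J2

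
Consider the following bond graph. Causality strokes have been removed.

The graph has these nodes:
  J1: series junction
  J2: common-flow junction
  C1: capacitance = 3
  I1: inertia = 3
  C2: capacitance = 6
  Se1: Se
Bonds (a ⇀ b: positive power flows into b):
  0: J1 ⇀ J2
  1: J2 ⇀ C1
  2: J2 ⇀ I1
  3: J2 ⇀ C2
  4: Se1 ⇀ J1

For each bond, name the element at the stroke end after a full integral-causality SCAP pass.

b4 stroke at J1  (Se1: effort source, stroke at far end)
b0 stroke at J2  (J1 needs exactly one f-in)
b1 stroke at J2  (C1 integral (e out))
b2 stroke at I1  (I1 outputs flow p/I1)
b3 stroke at J2  (J2: bond 2 brought flow, rest push out)

b0 →J2
b1 →J2
b2 →I1
b3 →J2
b4 →J1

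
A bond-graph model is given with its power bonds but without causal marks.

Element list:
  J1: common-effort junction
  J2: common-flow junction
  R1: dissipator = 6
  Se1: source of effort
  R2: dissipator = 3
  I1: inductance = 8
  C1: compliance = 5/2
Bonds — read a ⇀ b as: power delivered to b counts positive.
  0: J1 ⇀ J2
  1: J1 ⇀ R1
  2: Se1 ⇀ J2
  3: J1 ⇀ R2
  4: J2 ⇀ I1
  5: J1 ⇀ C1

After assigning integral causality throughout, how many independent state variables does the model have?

β2 stroke at J2  (source Se1 imposes e)
β4 stroke at I1  (I1: I, integral causality)
β0 stroke at J2  (1-jn J2 has f-setter on 4)
β5 stroke at J1  (C1: C, integral causality)
β1 stroke at R1  (J1 effort already set via bond 5)
β3 stroke at R2  (J1 effort already set via bond 5)

2  (C1, I1 all integral)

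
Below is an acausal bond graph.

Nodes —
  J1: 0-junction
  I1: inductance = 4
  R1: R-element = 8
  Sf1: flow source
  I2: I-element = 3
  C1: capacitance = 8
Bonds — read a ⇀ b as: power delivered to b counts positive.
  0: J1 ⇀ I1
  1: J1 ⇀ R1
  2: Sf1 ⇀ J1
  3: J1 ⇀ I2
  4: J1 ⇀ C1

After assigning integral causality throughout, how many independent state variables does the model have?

3  (C1, I1, I2 all integral)

β2 stroke→Sf1  (Sf1: flow source, stroke at near end)
β0 stroke→I1  (I1: I, integral causality)
β3 stroke→I2  (I2: I, integral causality)
β4 stroke→J1  (prefer integral on C1)
β1 stroke→R1  (common-e at J1 fixed by 4)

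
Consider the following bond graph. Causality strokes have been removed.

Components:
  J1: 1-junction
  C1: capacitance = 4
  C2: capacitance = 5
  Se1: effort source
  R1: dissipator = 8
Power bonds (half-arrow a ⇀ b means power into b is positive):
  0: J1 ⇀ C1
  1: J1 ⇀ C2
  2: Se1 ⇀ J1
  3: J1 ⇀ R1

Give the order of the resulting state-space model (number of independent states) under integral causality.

2  (C1, C2 all integral)

b2 stroke→J1  (Se1 (Se) sets effort on bond)
b0 stroke→J1  (C1: C, integral causality)
b1 stroke→J1  (C2 outputs effort q/C2)
b3 stroke→R1  (closing 1-jn rule on J1)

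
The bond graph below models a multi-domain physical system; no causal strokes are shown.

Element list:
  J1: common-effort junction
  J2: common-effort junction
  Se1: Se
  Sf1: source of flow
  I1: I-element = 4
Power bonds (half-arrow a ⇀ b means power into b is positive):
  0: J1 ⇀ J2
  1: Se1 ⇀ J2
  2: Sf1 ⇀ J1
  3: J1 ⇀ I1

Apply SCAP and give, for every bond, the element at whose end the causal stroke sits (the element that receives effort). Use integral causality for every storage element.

bond 0 stroke→J1
bond 1 stroke→J2
bond 2 stroke→Sf1
bond 3 stroke→I1

bond 1 →J2  (Se1 fixes effort; stroke away)
bond 2 →Sf1  (Sf1: flow source, stroke at near end)
bond 0 →J1  (J2: bond 1 brought effort, rest push out)
bond 3 →I1  (common-e at J1 fixed by 0)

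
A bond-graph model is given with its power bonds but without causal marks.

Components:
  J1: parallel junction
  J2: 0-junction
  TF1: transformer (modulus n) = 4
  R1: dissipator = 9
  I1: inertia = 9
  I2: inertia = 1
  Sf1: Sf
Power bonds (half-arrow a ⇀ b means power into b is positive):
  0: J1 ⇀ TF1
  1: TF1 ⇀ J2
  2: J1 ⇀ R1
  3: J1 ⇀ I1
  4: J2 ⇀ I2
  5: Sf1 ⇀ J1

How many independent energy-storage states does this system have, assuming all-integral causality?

b5 stroke at Sf1  (Sf1: flow source, stroke at near end)
b3 stroke at I1  (I1 integral (f out))
b4 stroke at I2  (I2 outputs flow p/I2)
b1 stroke at J2  (J2 needs exactly one e-in)
b0 stroke at TF1  (TF TF1: opposite of bond 1)
b2 stroke at J1  (J1 needs exactly one e-in)

2  (I1, I2 all integral)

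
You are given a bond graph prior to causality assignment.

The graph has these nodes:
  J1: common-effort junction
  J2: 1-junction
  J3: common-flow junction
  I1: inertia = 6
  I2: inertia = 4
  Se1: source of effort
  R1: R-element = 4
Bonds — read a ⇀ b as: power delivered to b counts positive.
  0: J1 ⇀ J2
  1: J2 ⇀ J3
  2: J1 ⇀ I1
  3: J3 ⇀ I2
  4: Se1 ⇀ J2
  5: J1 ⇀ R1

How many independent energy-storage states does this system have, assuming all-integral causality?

β4 stroke→J2  (Se1 (Se) sets effort on bond)
β2 stroke→I1  (prefer integral on I1)
β3 stroke→I2  (I2 integral (f out))
β1 stroke→J3  (1-jn J3 has f-setter on 3)
β0 stroke→J2  (common-f at J2 fixed by 1)
β5 stroke→J1  (J1: last free bond brings effort in)

2  (I1, I2 all integral)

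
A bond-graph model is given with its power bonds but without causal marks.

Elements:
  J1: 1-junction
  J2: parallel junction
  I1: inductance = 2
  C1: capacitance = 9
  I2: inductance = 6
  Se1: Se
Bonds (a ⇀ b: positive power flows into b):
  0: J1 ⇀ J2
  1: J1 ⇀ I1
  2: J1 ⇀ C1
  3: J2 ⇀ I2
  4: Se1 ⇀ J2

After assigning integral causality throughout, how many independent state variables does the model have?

b4 |J2  (Se1 fixes effort; stroke away)
b0 |J1  (common-e at J2 fixed by 4)
b3 |I2  (J2: bond 4 brought effort, rest push out)
b1 |I1  (I1: I, integral causality)
b2 |J1  (1-jn J1 has f-setter on 1)

3  (C1, I1, I2 all integral)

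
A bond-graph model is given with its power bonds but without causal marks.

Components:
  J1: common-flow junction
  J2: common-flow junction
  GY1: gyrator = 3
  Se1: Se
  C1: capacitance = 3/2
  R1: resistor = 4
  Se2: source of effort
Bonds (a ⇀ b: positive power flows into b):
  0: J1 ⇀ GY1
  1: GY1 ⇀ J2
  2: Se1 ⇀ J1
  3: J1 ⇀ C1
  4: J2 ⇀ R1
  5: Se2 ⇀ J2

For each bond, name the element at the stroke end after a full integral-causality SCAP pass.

b2 →J1  (source Se1 imposes e)
b5 →J2  (source Se2 imposes e)
b3 →J1  (C1 outputs effort q/C1)
b0 →GY1  (only one flow-in slot at J1)
b1 →GY1  (GY GY1: same side as bond 0)
b4 →J2  (J2 flow already set via bond 1)

bond 0 stroke→GY1
bond 1 stroke→GY1
bond 2 stroke→J1
bond 3 stroke→J1
bond 4 stroke→J2
bond 5 stroke→J2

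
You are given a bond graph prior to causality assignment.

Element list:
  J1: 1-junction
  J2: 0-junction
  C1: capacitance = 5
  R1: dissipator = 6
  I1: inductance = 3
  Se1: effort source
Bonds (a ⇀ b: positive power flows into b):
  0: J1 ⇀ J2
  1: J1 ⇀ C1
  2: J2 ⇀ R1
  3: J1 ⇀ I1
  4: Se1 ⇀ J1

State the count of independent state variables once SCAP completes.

2  (C1, I1 all integral)

b4 stroke at J1  (Se1 fixes effort; stroke away)
b1 stroke at J1  (prefer integral on C1)
b3 stroke at I1  (I1 outputs flow p/I1)
b0 stroke at J1  (common-f at J1 fixed by 3)
b2 stroke at J2  (only one effort-in slot at J2)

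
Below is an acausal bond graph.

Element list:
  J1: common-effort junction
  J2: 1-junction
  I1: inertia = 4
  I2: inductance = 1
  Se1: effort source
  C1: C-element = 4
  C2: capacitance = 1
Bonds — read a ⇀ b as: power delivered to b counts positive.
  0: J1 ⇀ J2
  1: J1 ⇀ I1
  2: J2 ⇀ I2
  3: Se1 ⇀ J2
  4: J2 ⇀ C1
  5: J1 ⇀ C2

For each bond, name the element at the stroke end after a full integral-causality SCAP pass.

#3 →J2  (Se1 (Se) sets effort on bond)
#1 →I1  (I1 outputs flow p/I1)
#2 →I2  (prefer integral on I2)
#0 →J2  (1-jn J2 has f-setter on 2)
#4 →J2  (1-jn J2 has f-setter on 2)
#5 →J1  (closing 0-jn rule on J1)

#0 stroke→J2
#1 stroke→I1
#2 stroke→I2
#3 stroke→J2
#4 stroke→J2
#5 stroke→J1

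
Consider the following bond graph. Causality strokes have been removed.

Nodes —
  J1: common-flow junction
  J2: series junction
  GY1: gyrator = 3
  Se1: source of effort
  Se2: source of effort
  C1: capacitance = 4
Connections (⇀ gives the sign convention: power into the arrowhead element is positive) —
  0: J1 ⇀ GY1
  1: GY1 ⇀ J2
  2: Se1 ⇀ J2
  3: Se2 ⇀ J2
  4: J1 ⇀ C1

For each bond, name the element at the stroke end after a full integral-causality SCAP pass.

β2 →J2  (Se1 fixes effort; stroke away)
β3 →J2  (source Se2 imposes e)
β1 →GY1  (only one flow-in slot at J2)
β0 →GY1  (GY GY1: same side as bond 1)
β4 →J1  (J1 flow already set via bond 0)

b0 stroke at GY1
b1 stroke at GY1
b2 stroke at J2
b3 stroke at J2
b4 stroke at J1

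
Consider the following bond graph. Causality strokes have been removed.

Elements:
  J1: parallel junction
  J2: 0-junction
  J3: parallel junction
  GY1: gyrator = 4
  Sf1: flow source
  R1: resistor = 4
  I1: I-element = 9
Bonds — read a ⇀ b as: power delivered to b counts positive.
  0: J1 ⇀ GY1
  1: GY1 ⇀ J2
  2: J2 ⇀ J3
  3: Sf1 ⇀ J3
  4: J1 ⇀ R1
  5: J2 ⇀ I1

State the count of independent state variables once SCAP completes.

bond 3 stroke→Sf1  (source Sf1 imposes f)
bond 2 stroke→J3  (closing 0-jn rule on J3)
bond 5 stroke→I1  (prefer integral on I1)
bond 1 stroke→J2  (closing 0-jn rule on J2)
bond 0 stroke→J1  (through GY1, causality inverts; strokes same side of GY1)
bond 4 stroke→R1  (J1 effort already set via bond 0)

1  (I1 all integral)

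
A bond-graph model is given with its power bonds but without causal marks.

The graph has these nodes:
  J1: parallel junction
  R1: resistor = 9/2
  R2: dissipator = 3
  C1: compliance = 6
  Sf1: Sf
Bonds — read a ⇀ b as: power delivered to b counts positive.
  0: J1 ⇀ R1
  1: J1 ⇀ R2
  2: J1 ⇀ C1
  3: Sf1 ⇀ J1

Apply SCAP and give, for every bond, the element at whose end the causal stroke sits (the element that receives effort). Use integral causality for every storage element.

b0 |R1
b1 |R2
b2 |J1
b3 |Sf1

bond 3 stroke at Sf1  (source Sf1 imposes f)
bond 2 stroke at J1  (prefer integral on C1)
bond 0 stroke at R1  (J1: bond 2 brought effort, rest push out)
bond 1 stroke at R2  (0-jn J1 has e-setter on 2)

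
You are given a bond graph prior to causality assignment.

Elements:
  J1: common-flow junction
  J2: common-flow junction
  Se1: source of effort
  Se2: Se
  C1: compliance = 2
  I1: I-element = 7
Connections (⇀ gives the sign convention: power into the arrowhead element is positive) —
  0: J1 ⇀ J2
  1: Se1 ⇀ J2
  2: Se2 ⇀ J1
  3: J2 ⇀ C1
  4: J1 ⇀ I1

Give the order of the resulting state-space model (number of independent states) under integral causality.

bond 1 stroke→J2  (Se1: effort source, stroke at far end)
bond 2 stroke→J1  (Se2 fixes effort; stroke away)
bond 3 stroke→J2  (C1 outputs effort q/C1)
bond 0 stroke→J1  (J2 needs exactly one f-in)
bond 4 stroke→I1  (closing 1-jn rule on J1)

2  (C1, I1 all integral)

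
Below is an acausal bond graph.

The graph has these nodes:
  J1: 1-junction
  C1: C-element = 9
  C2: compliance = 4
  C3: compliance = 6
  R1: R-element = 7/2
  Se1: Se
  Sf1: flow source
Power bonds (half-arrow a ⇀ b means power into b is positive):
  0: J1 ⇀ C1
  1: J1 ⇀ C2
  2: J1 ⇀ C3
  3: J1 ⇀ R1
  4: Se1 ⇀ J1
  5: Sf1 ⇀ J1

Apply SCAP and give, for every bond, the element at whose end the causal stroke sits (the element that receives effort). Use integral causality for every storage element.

β0 stroke→J1
β1 stroke→J1
β2 stroke→J1
β3 stroke→J1
β4 stroke→J1
β5 stroke→Sf1

b4 |J1  (Se1 (Se) sets effort on bond)
b5 |Sf1  (Sf1 fixes flow; stroke at Sf1)
b0 |J1  (common-f at J1 fixed by 5)
b1 |J1  (common-f at J1 fixed by 5)
b2 |J1  (J1 flow already set via bond 5)
b3 |J1  (J1: bond 5 brought flow, rest push out)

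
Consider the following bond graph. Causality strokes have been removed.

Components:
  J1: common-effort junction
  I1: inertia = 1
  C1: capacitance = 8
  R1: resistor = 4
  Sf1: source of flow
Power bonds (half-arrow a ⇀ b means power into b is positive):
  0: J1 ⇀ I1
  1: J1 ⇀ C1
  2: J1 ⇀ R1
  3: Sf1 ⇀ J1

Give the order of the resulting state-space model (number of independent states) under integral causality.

2  (C1, I1 all integral)

β3 stroke→Sf1  (Sf1 (Sf) sets flow on bond)
β0 stroke→I1  (I1 outputs flow p/I1)
β1 stroke→J1  (C1 integral (e out))
β2 stroke→R1  (common-e at J1 fixed by 1)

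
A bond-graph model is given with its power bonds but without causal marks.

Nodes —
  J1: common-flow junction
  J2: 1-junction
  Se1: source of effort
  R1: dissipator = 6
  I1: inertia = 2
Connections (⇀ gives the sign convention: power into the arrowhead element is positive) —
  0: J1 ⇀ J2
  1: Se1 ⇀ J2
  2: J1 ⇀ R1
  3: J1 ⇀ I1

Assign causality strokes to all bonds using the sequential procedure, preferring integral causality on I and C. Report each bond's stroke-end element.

b1 stroke→J2  (Se1 (Se) sets effort on bond)
b0 stroke→J1  (J2: last free bond brings flow in)
b3 stroke→I1  (I1 integral (f out))
b2 stroke→J1  (1-jn J1 has f-setter on 3)

#0 stroke→J1
#1 stroke→J2
#2 stroke→J1
#3 stroke→I1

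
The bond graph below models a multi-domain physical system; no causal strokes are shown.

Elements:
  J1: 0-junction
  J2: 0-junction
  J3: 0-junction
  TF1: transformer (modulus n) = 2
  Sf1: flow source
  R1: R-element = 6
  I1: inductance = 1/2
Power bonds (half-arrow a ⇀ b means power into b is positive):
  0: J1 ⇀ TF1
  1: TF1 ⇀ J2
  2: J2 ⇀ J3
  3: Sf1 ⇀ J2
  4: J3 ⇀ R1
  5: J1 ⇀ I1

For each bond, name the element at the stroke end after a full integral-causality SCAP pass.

β3 stroke at Sf1  (source Sf1 imposes f)
β5 stroke at I1  (I1 outputs flow p/I1)
β0 stroke at J1  (J1: last free bond brings effort in)
β1 stroke at TF1  (TF1 one-in-one-out from 0)
β2 stroke at J2  (J2 needs exactly one e-in)
β4 stroke at J3  (closing 0-jn rule on J3)

#0 stroke→J1
#1 stroke→TF1
#2 stroke→J2
#3 stroke→Sf1
#4 stroke→J3
#5 stroke→I1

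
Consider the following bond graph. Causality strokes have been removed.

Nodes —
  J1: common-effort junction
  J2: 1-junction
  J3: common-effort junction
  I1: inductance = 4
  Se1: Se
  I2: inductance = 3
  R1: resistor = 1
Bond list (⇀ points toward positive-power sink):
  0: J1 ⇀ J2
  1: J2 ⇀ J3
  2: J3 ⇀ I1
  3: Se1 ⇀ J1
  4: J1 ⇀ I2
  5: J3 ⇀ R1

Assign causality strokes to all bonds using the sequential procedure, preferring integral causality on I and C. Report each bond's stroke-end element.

b0 stroke→J2
b1 stroke→J3
b2 stroke→I1
b3 stroke→J1
b4 stroke→I2
b5 stroke→R1

b3 stroke at J1  (Se1: effort source, stroke at far end)
b0 stroke at J2  (J1 effort already set via bond 3)
b4 stroke at I2  (J1: bond 3 brought effort, rest push out)
b1 stroke at J3  (closing 1-jn rule on J2)
b2 stroke at I1  (common-e at J3 fixed by 1)
b5 stroke at R1  (J3: bond 1 brought effort, rest push out)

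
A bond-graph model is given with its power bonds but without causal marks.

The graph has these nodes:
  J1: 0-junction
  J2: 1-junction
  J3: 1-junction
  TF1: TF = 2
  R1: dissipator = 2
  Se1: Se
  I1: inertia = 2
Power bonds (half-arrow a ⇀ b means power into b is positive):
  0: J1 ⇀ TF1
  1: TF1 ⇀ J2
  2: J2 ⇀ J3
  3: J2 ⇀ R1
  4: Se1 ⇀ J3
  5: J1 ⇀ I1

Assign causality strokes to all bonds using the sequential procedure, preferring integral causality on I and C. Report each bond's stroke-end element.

bond 0 |J1
bond 1 |TF1
bond 2 |J2
bond 3 |J2
bond 4 |J3
bond 5 |I1

β4 stroke→J3  (source Se1 imposes e)
β2 stroke→J2  (J3 needs exactly one f-in)
β5 stroke→I1  (I1 outputs flow p/I1)
β0 stroke→J1  (J1: last free bond brings effort in)
β1 stroke→TF1  (TF1: transformer flips bond 0)
β3 stroke→J2  (common-f at J2 fixed by 1)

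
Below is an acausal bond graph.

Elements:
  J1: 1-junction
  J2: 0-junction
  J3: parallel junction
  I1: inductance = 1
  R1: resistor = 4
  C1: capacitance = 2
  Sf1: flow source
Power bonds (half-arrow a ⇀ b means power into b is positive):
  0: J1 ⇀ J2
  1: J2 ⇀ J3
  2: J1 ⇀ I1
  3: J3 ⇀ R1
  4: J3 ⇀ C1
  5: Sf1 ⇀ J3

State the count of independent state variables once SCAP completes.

2  (C1, I1 all integral)

b5 stroke→Sf1  (Sf1 fixes flow; stroke at Sf1)
b2 stroke→I1  (I1 integral (f out))
b0 stroke→J1  (J1: bond 2 brought flow, rest push out)
b1 stroke→J2  (J2: last free bond brings effort in)
b4 stroke→J3  (prefer integral on C1)
b3 stroke→R1  (J3: bond 4 brought effort, rest push out)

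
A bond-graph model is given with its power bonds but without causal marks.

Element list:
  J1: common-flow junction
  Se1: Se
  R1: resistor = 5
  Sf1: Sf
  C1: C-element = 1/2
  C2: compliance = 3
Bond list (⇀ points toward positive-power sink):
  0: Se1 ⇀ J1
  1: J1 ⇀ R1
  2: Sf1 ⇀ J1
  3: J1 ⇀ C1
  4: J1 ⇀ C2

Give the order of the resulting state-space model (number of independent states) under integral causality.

b0 stroke→J1  (Se1 (Se) sets effort on bond)
b2 stroke→Sf1  (Sf1 (Sf) sets flow on bond)
b1 stroke→J1  (J1: bond 2 brought flow, rest push out)
b3 stroke→J1  (J1: bond 2 brought flow, rest push out)
b4 stroke→J1  (J1: bond 2 brought flow, rest push out)

2  (C1, C2 all integral)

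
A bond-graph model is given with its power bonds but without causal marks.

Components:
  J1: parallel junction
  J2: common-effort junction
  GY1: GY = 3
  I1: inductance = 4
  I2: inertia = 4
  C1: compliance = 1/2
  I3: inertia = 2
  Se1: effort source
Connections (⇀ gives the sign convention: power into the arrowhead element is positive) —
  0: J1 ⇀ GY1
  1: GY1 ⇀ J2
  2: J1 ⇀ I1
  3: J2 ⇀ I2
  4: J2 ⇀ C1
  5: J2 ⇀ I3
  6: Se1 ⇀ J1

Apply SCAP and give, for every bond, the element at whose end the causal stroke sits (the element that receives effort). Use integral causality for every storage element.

β6 stroke at J1  (Se1 fixes effort; stroke away)
β0 stroke at GY1  (J1 effort already set via bond 6)
β2 stroke at I1  (0-jn J1 has e-setter on 6)
β1 stroke at GY1  (GY1: gyrator matches bond 0)
β3 stroke at I2  (I2 integral (f out))
β4 stroke at J2  (prefer integral on C1)
β5 stroke at I3  (J2: bond 4 brought effort, rest push out)

b0 stroke at GY1
b1 stroke at GY1
b2 stroke at I1
b3 stroke at I2
b4 stroke at J2
b5 stroke at I3
b6 stroke at J1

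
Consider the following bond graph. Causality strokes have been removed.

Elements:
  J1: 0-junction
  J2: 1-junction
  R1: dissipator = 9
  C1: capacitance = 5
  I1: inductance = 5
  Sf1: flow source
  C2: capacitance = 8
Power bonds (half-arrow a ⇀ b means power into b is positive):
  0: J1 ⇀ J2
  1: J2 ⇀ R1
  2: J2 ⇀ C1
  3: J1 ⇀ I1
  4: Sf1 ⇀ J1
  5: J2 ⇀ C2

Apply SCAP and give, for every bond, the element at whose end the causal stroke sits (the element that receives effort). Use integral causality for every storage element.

b0 stroke→J1
b1 stroke→J2
b2 stroke→J2
b3 stroke→I1
b4 stroke→Sf1
b5 stroke→J2

b4 stroke at Sf1  (Sf1: flow source, stroke at near end)
b2 stroke at J2  (prefer integral on C1)
b3 stroke at I1  (I1 outputs flow p/I1)
b0 stroke at J1  (only one effort-in slot at J1)
b1 stroke at J2  (common-f at J2 fixed by 0)
b5 stroke at J2  (J2: bond 0 brought flow, rest push out)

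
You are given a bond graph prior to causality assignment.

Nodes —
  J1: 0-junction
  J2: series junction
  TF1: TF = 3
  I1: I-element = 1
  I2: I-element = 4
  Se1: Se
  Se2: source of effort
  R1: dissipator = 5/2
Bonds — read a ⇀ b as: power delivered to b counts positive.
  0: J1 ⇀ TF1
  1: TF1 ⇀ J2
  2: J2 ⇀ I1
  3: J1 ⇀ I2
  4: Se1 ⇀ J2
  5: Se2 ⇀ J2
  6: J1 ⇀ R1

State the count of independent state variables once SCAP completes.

2  (I1, I2 all integral)

β4 stroke→J2  (source Se1 imposes e)
β5 stroke→J2  (Se2 fixes effort; stroke away)
β2 stroke→I1  (I1 integral (f out))
β1 stroke→J2  (1-jn J2 has f-setter on 2)
β0 stroke→TF1  (TF TF1: opposite of bond 1)
β3 stroke→I2  (I2 outputs flow p/I2)
β6 stroke→J1  (closing 0-jn rule on J1)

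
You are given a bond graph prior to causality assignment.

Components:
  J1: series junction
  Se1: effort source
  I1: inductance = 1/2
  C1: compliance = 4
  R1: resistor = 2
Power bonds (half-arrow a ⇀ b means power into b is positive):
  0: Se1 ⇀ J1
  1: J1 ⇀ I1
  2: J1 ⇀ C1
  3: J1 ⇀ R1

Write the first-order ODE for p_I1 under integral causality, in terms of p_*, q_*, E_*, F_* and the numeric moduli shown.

dp_I1/dt = E_Se1 - 4*p_I1 - q_C1/4

#0 stroke at J1  (source Se1 imposes e)
#1 stroke at I1  (I1: I, integral causality)
#2 stroke at J1  (common-f at J1 fixed by 1)
#3 stroke at J1  (1-jn J1 has f-setter on 1)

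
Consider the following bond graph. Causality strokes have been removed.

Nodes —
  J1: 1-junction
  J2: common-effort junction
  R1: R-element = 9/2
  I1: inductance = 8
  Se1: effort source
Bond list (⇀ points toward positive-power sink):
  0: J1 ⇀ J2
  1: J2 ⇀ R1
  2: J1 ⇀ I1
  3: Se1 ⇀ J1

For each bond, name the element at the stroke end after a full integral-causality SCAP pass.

#3 stroke→J1  (source Se1 imposes e)
#2 stroke→I1  (I1: I, integral causality)
#0 stroke→J1  (1-jn J1 has f-setter on 2)
#1 stroke→J2  (J2 needs exactly one e-in)

β0 |J1
β1 |J2
β2 |I1
β3 |J1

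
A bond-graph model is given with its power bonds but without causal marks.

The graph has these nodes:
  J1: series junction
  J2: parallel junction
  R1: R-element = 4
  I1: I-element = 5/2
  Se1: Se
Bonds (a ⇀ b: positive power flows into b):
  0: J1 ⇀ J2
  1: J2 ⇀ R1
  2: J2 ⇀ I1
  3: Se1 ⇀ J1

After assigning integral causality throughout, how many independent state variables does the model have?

1  (I1 all integral)

bond 3 →J1  (Se1 (Se) sets effort on bond)
bond 0 →J2  (closing 1-jn rule on J1)
bond 1 →R1  (common-e at J2 fixed by 0)
bond 2 →I1  (0-jn J2 has e-setter on 0)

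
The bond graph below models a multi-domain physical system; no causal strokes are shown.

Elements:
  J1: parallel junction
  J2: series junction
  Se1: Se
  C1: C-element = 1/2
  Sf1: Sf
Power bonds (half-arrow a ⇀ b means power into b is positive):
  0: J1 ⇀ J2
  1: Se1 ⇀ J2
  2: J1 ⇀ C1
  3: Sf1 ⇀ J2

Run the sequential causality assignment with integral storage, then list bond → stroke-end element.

β0 stroke at J2
β1 stroke at J2
β2 stroke at J1
β3 stroke at Sf1

bond 1 |J2  (Se1 (Se) sets effort on bond)
bond 3 |Sf1  (Sf1 (Sf) sets flow on bond)
bond 0 |J2  (J2 flow already set via bond 3)
bond 2 |J1  (J1 needs exactly one e-in)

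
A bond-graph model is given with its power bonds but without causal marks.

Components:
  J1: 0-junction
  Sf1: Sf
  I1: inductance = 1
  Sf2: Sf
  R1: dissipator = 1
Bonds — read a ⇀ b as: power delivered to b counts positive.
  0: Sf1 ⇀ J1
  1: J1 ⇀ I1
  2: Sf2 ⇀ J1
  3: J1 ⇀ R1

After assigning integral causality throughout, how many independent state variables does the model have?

β0 |Sf1  (Sf1: flow source, stroke at near end)
β2 |Sf2  (Sf2 (Sf) sets flow on bond)
β1 |I1  (I1 outputs flow p/I1)
β3 |J1  (closing 0-jn rule on J1)

1  (I1 all integral)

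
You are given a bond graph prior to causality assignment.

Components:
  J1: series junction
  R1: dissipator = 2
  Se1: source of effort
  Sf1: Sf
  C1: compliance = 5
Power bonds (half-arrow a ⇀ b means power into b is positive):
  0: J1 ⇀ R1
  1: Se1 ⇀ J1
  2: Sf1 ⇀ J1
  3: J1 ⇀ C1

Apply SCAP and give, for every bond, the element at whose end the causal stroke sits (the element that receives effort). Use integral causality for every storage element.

#1 stroke at J1  (Se1 fixes effort; stroke away)
#2 stroke at Sf1  (Sf1: flow source, stroke at near end)
#0 stroke at J1  (J1: bond 2 brought flow, rest push out)
#3 stroke at J1  (J1: bond 2 brought flow, rest push out)

bond 0 stroke at J1
bond 1 stroke at J1
bond 2 stroke at Sf1
bond 3 stroke at J1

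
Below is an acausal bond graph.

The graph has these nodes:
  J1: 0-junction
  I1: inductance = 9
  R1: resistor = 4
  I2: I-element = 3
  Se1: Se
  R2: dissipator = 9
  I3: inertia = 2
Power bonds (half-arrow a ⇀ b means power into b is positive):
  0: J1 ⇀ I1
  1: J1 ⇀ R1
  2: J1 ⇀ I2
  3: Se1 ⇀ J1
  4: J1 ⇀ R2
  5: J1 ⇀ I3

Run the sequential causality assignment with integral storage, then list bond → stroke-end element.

b0 →I1
b1 →R1
b2 →I2
b3 →J1
b4 →R2
b5 →I3

#3 |J1  (Se1 fixes effort; stroke away)
#0 |I1  (J1 effort already set via bond 3)
#1 |R1  (J1: bond 3 brought effort, rest push out)
#2 |I2  (common-e at J1 fixed by 3)
#4 |R2  (common-e at J1 fixed by 3)
#5 |I3  (common-e at J1 fixed by 3)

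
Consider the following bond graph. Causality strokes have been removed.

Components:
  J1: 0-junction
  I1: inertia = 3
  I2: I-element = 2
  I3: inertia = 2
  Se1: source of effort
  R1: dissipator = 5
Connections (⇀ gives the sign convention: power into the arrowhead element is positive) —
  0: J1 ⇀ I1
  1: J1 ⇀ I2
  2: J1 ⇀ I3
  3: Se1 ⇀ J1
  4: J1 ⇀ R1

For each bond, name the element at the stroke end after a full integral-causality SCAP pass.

#0 |I1
#1 |I2
#2 |I3
#3 |J1
#4 |R1

#3 stroke at J1  (source Se1 imposes e)
#0 stroke at I1  (J1 effort already set via bond 3)
#1 stroke at I2  (J1 effort already set via bond 3)
#2 stroke at I3  (J1: bond 3 brought effort, rest push out)
#4 stroke at R1  (J1 effort already set via bond 3)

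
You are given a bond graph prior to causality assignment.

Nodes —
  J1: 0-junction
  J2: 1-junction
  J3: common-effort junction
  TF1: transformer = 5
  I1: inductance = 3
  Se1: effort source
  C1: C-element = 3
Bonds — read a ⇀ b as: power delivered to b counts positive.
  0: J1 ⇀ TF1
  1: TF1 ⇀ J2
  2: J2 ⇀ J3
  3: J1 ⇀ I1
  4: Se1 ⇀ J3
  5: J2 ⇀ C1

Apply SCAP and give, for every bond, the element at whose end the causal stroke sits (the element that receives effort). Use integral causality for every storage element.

bond 0 stroke at J1
bond 1 stroke at TF1
bond 2 stroke at J2
bond 3 stroke at I1
bond 4 stroke at J3
bond 5 stroke at J2

b4 stroke at J3  (source Se1 imposes e)
b2 stroke at J2  (0-jn J3 has e-setter on 4)
b3 stroke at I1  (prefer integral on I1)
b0 stroke at J1  (J1 needs exactly one e-in)
b1 stroke at TF1  (TF1 one-in-one-out from 0)
b5 stroke at J2  (common-f at J2 fixed by 1)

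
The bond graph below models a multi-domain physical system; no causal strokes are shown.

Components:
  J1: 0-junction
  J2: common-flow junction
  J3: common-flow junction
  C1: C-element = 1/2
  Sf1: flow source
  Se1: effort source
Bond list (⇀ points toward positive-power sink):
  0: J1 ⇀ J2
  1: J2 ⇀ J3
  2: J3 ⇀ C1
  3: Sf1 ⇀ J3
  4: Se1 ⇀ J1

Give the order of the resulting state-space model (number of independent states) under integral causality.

1  (C1 all integral)

#3 |Sf1  (Sf1: flow source, stroke at near end)
#4 |J1  (Se1: effort source, stroke at far end)
#0 |J2  (J1 effort already set via bond 4)
#1 |J3  (J2 needs exactly one f-in)
#2 |J3  (1-jn J3 has f-setter on 3)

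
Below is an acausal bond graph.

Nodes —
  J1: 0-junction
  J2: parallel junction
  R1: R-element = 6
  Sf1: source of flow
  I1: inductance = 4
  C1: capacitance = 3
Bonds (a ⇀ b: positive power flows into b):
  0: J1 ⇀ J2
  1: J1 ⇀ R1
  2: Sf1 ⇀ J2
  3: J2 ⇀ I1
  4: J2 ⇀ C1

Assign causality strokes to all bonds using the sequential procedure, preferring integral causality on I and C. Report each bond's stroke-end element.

#2 |Sf1  (Sf1 (Sf) sets flow on bond)
#3 |I1  (I1 outputs flow p/I1)
#4 |J2  (C1: C, integral causality)
#0 |J1  (0-jn J2 has e-setter on 4)
#1 |R1  (J1 effort already set via bond 0)

#0 stroke→J1
#1 stroke→R1
#2 stroke→Sf1
#3 stroke→I1
#4 stroke→J2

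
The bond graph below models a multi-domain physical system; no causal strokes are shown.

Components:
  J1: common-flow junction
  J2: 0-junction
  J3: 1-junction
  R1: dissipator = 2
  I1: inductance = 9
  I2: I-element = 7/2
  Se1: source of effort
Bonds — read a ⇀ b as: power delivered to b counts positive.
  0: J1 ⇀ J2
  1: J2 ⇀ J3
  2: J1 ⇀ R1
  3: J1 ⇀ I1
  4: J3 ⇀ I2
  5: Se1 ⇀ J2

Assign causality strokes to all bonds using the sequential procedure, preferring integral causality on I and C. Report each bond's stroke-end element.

b5 |J2  (Se1 fixes effort; stroke away)
b0 |J1  (0-jn J2 has e-setter on 5)
b1 |J3  (0-jn J2 has e-setter on 5)
b4 |I2  (only one flow-in slot at J3)
b3 |I1  (I1 outputs flow p/I1)
b2 |J1  (1-jn J1 has f-setter on 3)

bond 0 stroke→J1
bond 1 stroke→J3
bond 2 stroke→J1
bond 3 stroke→I1
bond 4 stroke→I2
bond 5 stroke→J2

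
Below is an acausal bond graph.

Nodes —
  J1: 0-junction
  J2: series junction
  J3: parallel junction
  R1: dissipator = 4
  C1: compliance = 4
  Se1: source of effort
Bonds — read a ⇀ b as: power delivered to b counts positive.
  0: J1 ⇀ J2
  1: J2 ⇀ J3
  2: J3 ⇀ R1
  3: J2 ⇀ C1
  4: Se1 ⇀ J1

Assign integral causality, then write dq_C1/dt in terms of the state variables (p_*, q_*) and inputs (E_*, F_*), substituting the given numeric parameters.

dq_C1/dt = E_Se1/4 - q_C1/16

bond 4 →J1  (Se1: effort source, stroke at far end)
bond 0 →J2  (common-e at J1 fixed by 4)
bond 3 →J2  (C1 integral (e out))
bond 1 →J3  (only one flow-in slot at J2)
bond 2 →R1  (common-e at J3 fixed by 1)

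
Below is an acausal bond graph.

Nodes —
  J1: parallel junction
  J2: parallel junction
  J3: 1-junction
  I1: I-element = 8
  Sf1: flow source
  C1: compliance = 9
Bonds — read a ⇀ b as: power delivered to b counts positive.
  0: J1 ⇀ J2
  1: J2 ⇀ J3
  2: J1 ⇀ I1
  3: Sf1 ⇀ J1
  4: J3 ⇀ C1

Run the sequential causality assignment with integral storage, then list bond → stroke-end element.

β0 →J1
β1 →J2
β2 →I1
β3 →Sf1
β4 →J3

β3 →Sf1  (Sf1: flow source, stroke at near end)
β2 →I1  (I1 outputs flow p/I1)
β0 →J1  (only one effort-in slot at J1)
β1 →J2  (J2 needs exactly one e-in)
β4 →J3  (1-jn J3 has f-setter on 1)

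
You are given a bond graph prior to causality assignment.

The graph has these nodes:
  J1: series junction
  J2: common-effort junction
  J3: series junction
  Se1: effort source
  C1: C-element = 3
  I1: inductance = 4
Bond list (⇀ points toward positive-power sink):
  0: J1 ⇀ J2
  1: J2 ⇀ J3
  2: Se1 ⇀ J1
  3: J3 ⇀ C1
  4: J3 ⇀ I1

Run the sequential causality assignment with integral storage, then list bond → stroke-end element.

b0 stroke→J2
b1 stroke→J3
b2 stroke→J1
b3 stroke→J3
b4 stroke→I1

bond 2 stroke→J1  (Se1 (Se) sets effort on bond)
bond 0 stroke→J2  (J1: last free bond brings flow in)
bond 1 stroke→J3  (J2 effort already set via bond 0)
bond 3 stroke→J3  (prefer integral on C1)
bond 4 stroke→I1  (J3: last free bond brings flow in)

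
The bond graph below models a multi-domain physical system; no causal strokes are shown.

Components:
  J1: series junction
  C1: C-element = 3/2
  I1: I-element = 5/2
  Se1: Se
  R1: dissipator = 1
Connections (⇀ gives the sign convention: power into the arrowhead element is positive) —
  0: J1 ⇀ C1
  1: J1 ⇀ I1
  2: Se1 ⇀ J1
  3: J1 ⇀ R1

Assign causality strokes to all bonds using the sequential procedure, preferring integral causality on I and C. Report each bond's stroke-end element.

b2 |J1  (Se1: effort source, stroke at far end)
b0 |J1  (C1 outputs effort q/C1)
b1 |I1  (I1 integral (f out))
b3 |J1  (1-jn J1 has f-setter on 1)

bond 0 stroke at J1
bond 1 stroke at I1
bond 2 stroke at J1
bond 3 stroke at J1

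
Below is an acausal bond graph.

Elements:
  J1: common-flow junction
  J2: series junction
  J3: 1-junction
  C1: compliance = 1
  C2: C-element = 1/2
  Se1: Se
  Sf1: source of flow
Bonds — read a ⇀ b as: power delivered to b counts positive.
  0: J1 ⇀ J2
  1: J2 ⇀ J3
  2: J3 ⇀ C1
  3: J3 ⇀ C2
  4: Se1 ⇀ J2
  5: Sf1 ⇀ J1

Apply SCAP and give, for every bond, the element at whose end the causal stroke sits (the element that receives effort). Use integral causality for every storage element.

b4 →J2  (Se1 (Se) sets effort on bond)
b5 →Sf1  (source Sf1 imposes f)
b0 →J1  (common-f at J1 fixed by 5)
b1 →J2  (common-f at J2 fixed by 0)
b2 →J3  (1-jn J3 has f-setter on 1)
b3 →J3  (J3: bond 1 brought flow, rest push out)

b0 |J1
b1 |J2
b2 |J3
b3 |J3
b4 |J2
b5 |Sf1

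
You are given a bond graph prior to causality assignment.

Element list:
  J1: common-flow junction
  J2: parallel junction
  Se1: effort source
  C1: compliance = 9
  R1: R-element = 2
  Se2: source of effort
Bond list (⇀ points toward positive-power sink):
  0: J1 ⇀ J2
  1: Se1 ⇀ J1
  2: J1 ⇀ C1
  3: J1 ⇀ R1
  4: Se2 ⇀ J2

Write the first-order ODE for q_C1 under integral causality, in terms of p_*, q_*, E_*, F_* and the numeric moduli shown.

β1 stroke at J1  (Se1 fixes effort; stroke away)
β4 stroke at J2  (Se2: effort source, stroke at far end)
β0 stroke at J1  (J2: bond 4 brought effort, rest push out)
β2 stroke at J1  (C1 integral (e out))
β3 stroke at R1  (J1: last free bond brings flow in)

dq_C1/dt = E_Se1/2 - E_Se2/2 - q_C1/18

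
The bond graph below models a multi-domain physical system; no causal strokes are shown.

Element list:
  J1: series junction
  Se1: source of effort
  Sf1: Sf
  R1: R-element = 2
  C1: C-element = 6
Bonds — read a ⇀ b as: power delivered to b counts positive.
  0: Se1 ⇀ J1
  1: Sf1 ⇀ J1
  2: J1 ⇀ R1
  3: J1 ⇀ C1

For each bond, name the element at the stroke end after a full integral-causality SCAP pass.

#0 stroke at J1
#1 stroke at Sf1
#2 stroke at J1
#3 stroke at J1

β0 →J1  (source Se1 imposes e)
β1 →Sf1  (Sf1 (Sf) sets flow on bond)
β2 →J1  (common-f at J1 fixed by 1)
β3 →J1  (J1 flow already set via bond 1)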